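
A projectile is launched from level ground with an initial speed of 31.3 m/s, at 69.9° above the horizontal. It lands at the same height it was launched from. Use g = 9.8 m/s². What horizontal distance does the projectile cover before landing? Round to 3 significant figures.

64.5 m

For level ground, R = v₀² sin(2θ) / g.
sin(2 × 69.9°) = sin 139.8° = 0.6455.
R = (31.3)² × 0.6455 / 9.8 = 64.5 m.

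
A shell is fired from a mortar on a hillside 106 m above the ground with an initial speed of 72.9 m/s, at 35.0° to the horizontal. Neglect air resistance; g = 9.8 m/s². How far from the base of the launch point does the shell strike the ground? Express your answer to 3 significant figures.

632 m

Components: v_x = 72.9 cos 35.0° = 59.72 m/s, v_y = 72.9 sin 35.0° = 41.81 m/s.
Vertical: 0 = 106 + 41.81 t − ½(9.8) t² ⇒ 4.900 t² − 41.81 t − 106 = 0.
t = [41.81 + √(1748 + 2078)] / 9.800 = 10.58 s.
Horizontal: R = v_x · t = 59.72 × 10.58 = 632 m.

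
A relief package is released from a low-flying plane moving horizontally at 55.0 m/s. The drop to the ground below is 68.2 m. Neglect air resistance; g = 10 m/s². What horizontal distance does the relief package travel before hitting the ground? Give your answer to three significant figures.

203 m

Initial vertical velocity is zero, so the fall time comes from h = ½ g t²: t = √(2 × 68.2 / 10) = 3.693 s.
Horizontal motion is uniform at 55.0 m/s, so x = 55.0 × 3.693 = 203 m.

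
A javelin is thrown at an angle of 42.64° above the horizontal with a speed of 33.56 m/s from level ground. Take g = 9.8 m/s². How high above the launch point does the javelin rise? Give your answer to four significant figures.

Vertical component of launch velocity: v_y = 33.56 sin 42.64° = 22.733 m/s.
At the highest point the vertical velocity is zero, so v_y² = 2 g h_max.
h_max = (22.733)² / (2 × 9.8) = 516.79 / 19.60 = 26.37 m.

26.37 m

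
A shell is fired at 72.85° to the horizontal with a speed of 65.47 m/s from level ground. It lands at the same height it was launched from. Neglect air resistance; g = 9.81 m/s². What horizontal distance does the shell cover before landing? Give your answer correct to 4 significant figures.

For level ground, R = v₀² sin(2θ) / g.
sin(2 × 72.85°) = sin 145.70° = 0.5635.
R = (65.47)² × 0.5635 / 9.81 = 246.2 m.

246.2 m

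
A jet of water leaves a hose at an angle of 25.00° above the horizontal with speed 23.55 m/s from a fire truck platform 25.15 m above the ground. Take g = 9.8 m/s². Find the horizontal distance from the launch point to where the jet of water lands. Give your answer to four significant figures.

74.67 m

Components: v_x = 23.55 cos 25.00° = 21.344 m/s, v_y = 23.55 sin 25.00° = 9.9527 m/s.
Vertical: 0 = 25.15 + 9.9527 t − ½(9.8) t² ⇒ 4.900 t² − 9.9527 t − 25.15 = 0.
t = [9.9527 + √(99.056 + 492.94)] / 9.800 = 3.4983 s.
Horizontal: R = v_x · t = 21.344 × 3.4983 = 74.67 m.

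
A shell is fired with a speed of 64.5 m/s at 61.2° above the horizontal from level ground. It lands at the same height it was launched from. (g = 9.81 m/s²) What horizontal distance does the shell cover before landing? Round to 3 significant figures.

358 m

Components: v_x = 64.5 cos 61.2° = 31.07 m/s, v_y = 64.5 sin 61.2° = 56.52 m/s.
Time of flight (same landing height): t = 2 v_y / g = 2 × 56.52 / 9.81 = 11.52 s.
Range: R = v_x · t = 31.07 × 11.52 = 358 m.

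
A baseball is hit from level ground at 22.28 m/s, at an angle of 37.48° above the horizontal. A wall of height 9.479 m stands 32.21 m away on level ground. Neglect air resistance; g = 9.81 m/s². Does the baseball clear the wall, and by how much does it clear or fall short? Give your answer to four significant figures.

No — it falls 1.060 m short of clearing the wall.

v_x = 22.28 cos 37.48° = 17.681 m/s; v_y0 = 22.28 sin 37.48° = 13.557 m/s.
Time to reach the wall: t = 32.21 / 17.681 = 1.8217 s.
Height at that point: y = 13.557×1.8217 − 4.905×1.8217² = 8.4191 m.
That is 9.479 − 8.4191 = 1.060 m below the top of the wall, so the baseball does not clear it.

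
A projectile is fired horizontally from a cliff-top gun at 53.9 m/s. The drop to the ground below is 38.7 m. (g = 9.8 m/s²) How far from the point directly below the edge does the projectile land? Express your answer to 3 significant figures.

Initial vertical velocity is zero, so the fall time comes from h = ½ g t²: t = √(2 × 38.7 / 9.8) = 2.810 s.
Horizontal motion is uniform at 53.9 m/s, so x = 53.9 × 2.810 = 151 m.

151 m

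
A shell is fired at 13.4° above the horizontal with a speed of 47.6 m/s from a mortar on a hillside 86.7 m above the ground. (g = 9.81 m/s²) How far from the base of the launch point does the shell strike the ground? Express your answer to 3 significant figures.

Components: v_x = 47.6 cos 13.4° = 46.30 m/s, v_y = 47.6 sin 13.4° = 11.03 m/s.
Vertical: 0 = 86.7 + 11.03 t − ½(9.81) t² ⇒ 4.905 t² − 11.03 t − 86.7 = 0.
t = [11.03 + √(121.7 + 1701)] / 9.810 = 5.476 s.
Horizontal: R = v_x · t = 46.30 × 5.476 = 254 m.

254 m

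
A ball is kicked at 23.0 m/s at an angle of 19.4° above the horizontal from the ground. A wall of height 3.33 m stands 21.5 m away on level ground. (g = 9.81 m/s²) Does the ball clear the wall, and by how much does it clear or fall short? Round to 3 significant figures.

v_x = 23.0 cos 19.4° = 21.69 m/s; v_y0 = 23.0 sin 19.4° = 7.640 m/s.
Time to reach the wall: t = 21.5 / 21.69 = 0.9912 s.
Height at that point: y = 7.640×0.9912 − 4.905×0.9912² = 2.754 m.
That is 3.33 − 2.754 = 0.576 m below the top of the wall, so the ball does not clear it.

No — it falls 0.576 m short of clearing the wall.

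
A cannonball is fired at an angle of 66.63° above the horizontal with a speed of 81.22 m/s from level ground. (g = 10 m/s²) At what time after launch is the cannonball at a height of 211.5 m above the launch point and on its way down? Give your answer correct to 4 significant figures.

v_y0 = 81.22 sin 66.63° = 74.557 m/s.
Set y = v_y0 t − ½ g t² = 211.5: 5.000 t² − 74.557 t + 211.5 = 0.
t = [74.557 ± √(5558.7 − 4230.0)] / 10 = (74.557 ± 36.451) / 10, giving t = 3.811 s or t = 11.10 s.
On the way down corresponds to the larger root: t = 11.10 s.

11.10 s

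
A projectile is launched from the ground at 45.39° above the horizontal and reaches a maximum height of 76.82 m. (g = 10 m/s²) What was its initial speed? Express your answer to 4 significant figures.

55.06 m/s

At maximum height v_y = 0, so (v₀ sin θ)² = 2 g H.
v₀ sin 45.39° = √(2 × 10 × 76.82) = 39.197 m/s.
v₀ = 39.197 / sin 45.39° = 39.197 / 0.7119 = 55.06 m/s.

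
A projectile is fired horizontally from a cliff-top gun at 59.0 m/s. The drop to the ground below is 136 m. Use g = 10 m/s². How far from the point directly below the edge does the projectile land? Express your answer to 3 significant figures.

308 m

Initial vertical velocity is zero, so the fall time comes from h = ½ g t²: t = √(2 × 136 / 10) = 5.215 s.
Horizontal motion is uniform at 59.0 m/s, so x = 59.0 × 5.215 = 308 m.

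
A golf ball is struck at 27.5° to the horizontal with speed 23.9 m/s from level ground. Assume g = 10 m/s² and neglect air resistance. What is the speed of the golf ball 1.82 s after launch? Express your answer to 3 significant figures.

v_x = 23.9 cos 27.5° = 21.20 m/s (constant).
v_y(t) = 23.9 sin 27.5° − g t = 11.04 − 10 × 1.82 = -7.160 m/s.
Speed = √(v_x² + v_y²) = √(449.4 + 51.27) = 22.4 m/s.

22.4 m/s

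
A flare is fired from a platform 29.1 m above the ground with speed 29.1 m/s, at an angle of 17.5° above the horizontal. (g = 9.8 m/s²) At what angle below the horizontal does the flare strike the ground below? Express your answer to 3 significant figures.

42.5°

v_x = 29.1 cos 17.5° = 27.75 m/s.
At impact |v_y| = √(v_y0² + 2 g h) = √(8.751² + 2×9.8×29.1) = 25.44 m/s.
Angle below horizontal = arctan(|v_y| / v_x) = arctan(25.44 / 27.75) = 42.5°.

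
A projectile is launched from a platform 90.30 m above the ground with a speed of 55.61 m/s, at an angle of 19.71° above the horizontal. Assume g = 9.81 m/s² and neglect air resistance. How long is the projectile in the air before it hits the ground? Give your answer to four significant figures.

6.609 s

Vertical component: v_y = 55.61 sin 19.71° = 18.755 m/s.
Taking up as positive with launch at y = 90.30 m, landing at y = 0: 0 = 90.30 + 18.755 t − ½(9.81) t².
Solving 4.905 t² − 18.755 t − 90.30 = 0 gives t = [18.755 + √(18.755² + 4·4.905·90.30)] / 9.810 = 6.609 s.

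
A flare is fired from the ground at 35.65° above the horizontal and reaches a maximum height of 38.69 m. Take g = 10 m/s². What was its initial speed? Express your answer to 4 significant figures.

47.73 m/s

At maximum height v_y = 0, so (v₀ sin θ)² = 2 g H.
v₀ sin 35.65° = √(2 × 10 × 38.69) = 27.817 m/s.
v₀ = 27.817 / sin 35.65° = 27.817 / 0.5828 = 47.73 m/s.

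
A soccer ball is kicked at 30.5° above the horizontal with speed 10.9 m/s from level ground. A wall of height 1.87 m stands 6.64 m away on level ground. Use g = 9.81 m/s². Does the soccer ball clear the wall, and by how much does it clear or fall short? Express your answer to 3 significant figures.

No — it falls 0.411 m short of clearing the wall.

v_x = 10.9 cos 30.5° = 9.392 m/s; v_y0 = 10.9 sin 30.5° = 5.532 m/s.
Time to reach the wall: t = 6.64 / 9.392 = 0.7070 s.
Height at that point: y = 5.532×0.7070 − 4.905×0.7070² = 1.459 m.
That is 1.87 − 1.459 = 0.411 m below the top of the wall, so the soccer ball does not clear it.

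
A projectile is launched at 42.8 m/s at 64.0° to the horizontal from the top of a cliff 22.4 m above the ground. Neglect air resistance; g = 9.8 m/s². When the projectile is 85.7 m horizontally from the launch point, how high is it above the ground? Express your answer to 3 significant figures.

95.9 m

v_x = 42.8 cos 64.0° = 18.76 m/s, v_y0 = 42.8 sin 64.0° = 38.47 m/s.
Time to reach x = 85.7 m: t = x / v_x = 85.7 / 18.76 = 4.568 s.
y = 22.4 + v_y0 t − ½ g t² = 22.4 + 38.47×4.568 − 4.900×4.568² = 95.9 m.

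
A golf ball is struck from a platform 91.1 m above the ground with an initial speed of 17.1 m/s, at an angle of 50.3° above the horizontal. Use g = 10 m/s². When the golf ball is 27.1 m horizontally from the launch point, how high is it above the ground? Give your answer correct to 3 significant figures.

v_x = 17.1 cos 50.3° = 10.92 m/s, v_y0 = 17.1 sin 50.3° = 13.16 m/s.
Time to reach x = 27.1 m: t = x / v_x = 27.1 / 10.92 = 2.482 s.
y = 91.1 + v_y0 t − ½ g t² = 91.1 + 13.16×2.482 − 5.000×2.482² = 93.0 m.

93.0 m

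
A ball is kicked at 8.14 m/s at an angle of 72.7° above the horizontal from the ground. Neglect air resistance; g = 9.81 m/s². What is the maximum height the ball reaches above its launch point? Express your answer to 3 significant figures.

Vertical component of launch velocity: v_y = 8.14 sin 72.7° = 7.772 m/s.
At the highest point the vertical velocity is zero, so v_y² = 2 g h_max.
h_max = (7.772)² / (2 × 9.81) = 60.40 / 19.62 = 3.08 m.

3.08 m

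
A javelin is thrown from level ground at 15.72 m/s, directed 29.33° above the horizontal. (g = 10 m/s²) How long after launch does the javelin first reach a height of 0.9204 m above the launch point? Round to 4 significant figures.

0.1306 s

v_y0 = 15.72 sin 29.33° = 7.7003 m/s.
Set y = v_y0 t − ½ g t² = 0.9204: 5.000 t² − 7.7003 t + 0.9204 = 0.
t = [7.7003 ± √(59.295 − 18.408)] / 10 = (7.7003 ± 6.3943) / 10, giving t = 0.1306 s or t = 1.409 s.
The javelin is on the way up at the first time, so t = 0.1306 s.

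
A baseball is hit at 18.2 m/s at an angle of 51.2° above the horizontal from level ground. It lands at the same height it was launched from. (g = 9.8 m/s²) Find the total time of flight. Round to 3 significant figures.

Vertical component: v_y = 18.2 sin 51.2° = 14.18 m/s.
For a projectile landing at launch height, time of flight is t = 2 v_y / g = 2 × 14.18 / 9.8 = 2.89 s.

2.89 s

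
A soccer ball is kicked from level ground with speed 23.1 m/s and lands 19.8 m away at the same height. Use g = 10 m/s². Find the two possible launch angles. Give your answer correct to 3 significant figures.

10.9° and 79.1°

Level-ground range: R = v₀² sin(2θ)/g ⇒ sin 2θ = R g / v₀² = 19.8×10/23.1² = 0.3711.
2θ = arcsin(0.3711) = 21.78° or 180° − 21.78° = 158.22°.
So θ = 10.9° or θ = 79.1°.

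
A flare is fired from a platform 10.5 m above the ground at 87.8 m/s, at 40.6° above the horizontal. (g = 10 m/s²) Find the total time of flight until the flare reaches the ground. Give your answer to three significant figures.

Vertical component: v_y = 87.8 sin 40.6° = 57.14 m/s.
Taking up as positive with launch at y = 10.5 m, landing at y = 0: 0 = 10.5 + 57.14 t − ½(10) t².
Solving 5.000 t² − 57.14 t − 10.5 = 0 gives t = [57.14 + √(57.14² + 4·5.000·10.5)] / 10.00 = 11.6 s.

11.6 s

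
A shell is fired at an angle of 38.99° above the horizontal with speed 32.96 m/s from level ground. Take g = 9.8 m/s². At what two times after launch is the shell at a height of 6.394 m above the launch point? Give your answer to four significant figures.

v_y0 = 32.96 sin 38.99° = 20.738 m/s.
Set y = v_y0 t − ½ g t² = 6.394: 4.900 t² − 20.738 t + 6.394 = 0.
t = [20.738 ± √(430.06 − 125.32)] / 9.8 = (20.738 ± 17.457) / 9.8, giving t = 0.3348 s or t = 3.897 s.
So the shell is at 6.394 m at t = 0.3348 s (rising) and t = 3.897 s (falling).

0.3348 s and 3.897 s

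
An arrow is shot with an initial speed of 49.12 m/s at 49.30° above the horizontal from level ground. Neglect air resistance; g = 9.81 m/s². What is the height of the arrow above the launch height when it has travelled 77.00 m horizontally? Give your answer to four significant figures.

v_x = 49.12 cos 49.30° = 32.031 m/s, v_y0 = 49.12 sin 49.30° = 37.240 m/s.
Time to reach x = 77.00 m: t = x / v_x = 77.00 / 32.031 = 2.4039 s.
y = v_y0 t − ½ g t² = 37.240×2.4039 − 4.905×2.4039² = 61.18 m.

61.18 m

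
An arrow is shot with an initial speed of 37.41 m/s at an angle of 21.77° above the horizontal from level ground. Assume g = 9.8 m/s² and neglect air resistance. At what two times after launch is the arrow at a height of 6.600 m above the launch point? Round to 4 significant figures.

v_y0 = 37.41 sin 21.77° = 13.875 m/s.
Set y = v_y0 t − ½ g t² = 6.600: 4.900 t² − 13.875 t + 6.600 = 0.
t = [13.875 ± √(192.52 − 129.36)] / 9.8 = (13.875 ± 7.9473) / 9.8, giving t = 0.6049 s or t = 2.227 s.
So the arrow is at 6.600 m at t = 0.6049 s (rising) and t = 2.227 s (falling).

0.6049 s and 2.227 s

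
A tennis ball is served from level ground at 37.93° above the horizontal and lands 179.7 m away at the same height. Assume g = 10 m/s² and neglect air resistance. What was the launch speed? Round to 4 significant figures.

On level ground, R = v₀² sin(2θ) / g, so v₀ = √(R g / sin 2θ).
sin(2 × 37.93°) = 0.9697.
v₀ = √(179.7 × 10 / 0.9697) = √1853.2 = 43.05 m/s.

43.05 m/s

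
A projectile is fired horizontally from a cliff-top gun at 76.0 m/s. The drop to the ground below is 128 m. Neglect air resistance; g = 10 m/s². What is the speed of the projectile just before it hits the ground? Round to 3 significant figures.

Fall time: t = √(2 × 128 / 10) = 5.060 s.
At impact: v_x = 76.0 m/s (unchanged), v_y = g t = 10 × 5.060 = 50.60 m/s.
Speed = √(v_x² + v_y²) = √(5776 + 2560) = 91.3 m/s.

91.3 m/s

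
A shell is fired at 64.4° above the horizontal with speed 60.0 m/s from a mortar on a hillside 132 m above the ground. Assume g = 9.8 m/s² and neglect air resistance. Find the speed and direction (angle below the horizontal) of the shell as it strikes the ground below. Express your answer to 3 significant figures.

78.7 m/s at 70.8° below the horizontal

v_x = 60.0 cos 64.4° = 25.93 m/s (constant).
|v_y| at impact = √((54.11)² + 2×9.8×132) = 74.26 m/s.
Speed = √(25.93² + 74.26²) = 78.7 m/s; angle = arctan(74.26/25.93) = 70.8° below horizontal.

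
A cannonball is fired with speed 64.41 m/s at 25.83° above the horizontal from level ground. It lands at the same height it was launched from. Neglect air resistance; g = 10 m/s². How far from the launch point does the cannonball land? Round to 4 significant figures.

Components: v_x = 64.41 cos 25.83° = 57.975 m/s, v_y = 64.41 sin 25.83° = 28.064 m/s.
Time of flight (same landing height): t = 2 v_y / g = 2 × 28.064 / 10 = 5.6128 s.
Range: R = v_x · t = 57.975 × 5.6128 = 325.4 m.

325.4 m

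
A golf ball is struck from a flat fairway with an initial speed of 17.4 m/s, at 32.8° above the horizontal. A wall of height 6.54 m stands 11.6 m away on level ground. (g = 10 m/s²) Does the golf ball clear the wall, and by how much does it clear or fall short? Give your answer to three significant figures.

No — it falls 2.21 m short of clearing the wall.

v_x = 17.4 cos 32.8° = 14.63 m/s; v_y0 = 17.4 sin 32.8° = 9.426 m/s.
Time to reach the wall: t = 11.6 / 14.63 = 0.7929 s.
Height at that point: y = 9.426×0.7929 − 5.000×0.7929² = 4.330 m.
That is 6.54 − 4.330 = 2.21 m below the top of the wall, so the golf ball does not clear it.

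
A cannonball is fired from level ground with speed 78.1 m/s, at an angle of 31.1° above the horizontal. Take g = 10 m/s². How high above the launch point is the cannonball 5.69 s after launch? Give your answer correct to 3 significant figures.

v_y0 = 78.1 sin 31.1° = 40.34 m/s.
y(t) = v_y0 t − ½ g t² = 40.34×5.69 − 5.000×5.69² = 67.7 m.

67.7 m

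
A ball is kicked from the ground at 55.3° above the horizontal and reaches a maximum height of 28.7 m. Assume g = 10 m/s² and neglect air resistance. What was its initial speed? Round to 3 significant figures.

29.1 m/s

At maximum height v_y = 0, so (v₀ sin θ)² = 2 g H.
v₀ sin 55.3° = √(2 × 10 × 28.7) = 23.96 m/s.
v₀ = 23.96 / sin 55.3° = 23.96 / 0.8221 = 29.1 m/s.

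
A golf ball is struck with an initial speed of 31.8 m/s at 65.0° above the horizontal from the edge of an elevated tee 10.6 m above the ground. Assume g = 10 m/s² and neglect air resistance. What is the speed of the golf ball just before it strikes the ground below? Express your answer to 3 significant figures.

35.0 m/s

v_x = 31.8 cos 65.0° = 13.44 m/s is unchanged throughout.
For the vertical component, v_y² = v_y0² + 2 g h = (28.82)² + 2×10×10.6 = 1043, so |v_y| = 32.30 m/s.
Impact speed = √(v_x² + v_y²) = √(180.6 + 1043) = 35.0 m/s.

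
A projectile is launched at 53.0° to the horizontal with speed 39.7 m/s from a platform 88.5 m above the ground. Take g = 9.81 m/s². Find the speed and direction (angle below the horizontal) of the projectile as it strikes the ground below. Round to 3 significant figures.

v_x = 39.7 cos 53.0° = 23.89 m/s (constant).
|v_y| at impact = √((31.71)² + 2×9.81×88.5) = 52.36 m/s.
Speed = √(23.89² + 52.36²) = 57.6 m/s; angle = arctan(52.36/23.89) = 65.5° below horizontal.

57.6 m/s at 65.5° below the horizontal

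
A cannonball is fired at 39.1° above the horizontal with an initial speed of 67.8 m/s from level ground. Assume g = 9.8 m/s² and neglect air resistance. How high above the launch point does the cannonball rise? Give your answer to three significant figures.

Vertical component of launch velocity: v_y = 67.8 sin 39.1° = 42.76 m/s.
At the highest point the vertical velocity is zero, so v_y² = 2 g h_max.
h_max = (42.76)² / (2 × 9.8) = 1828 / 19.60 = 93.3 m.

93.3 m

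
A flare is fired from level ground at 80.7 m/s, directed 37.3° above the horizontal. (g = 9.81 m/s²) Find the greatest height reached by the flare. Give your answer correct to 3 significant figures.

122 m

Vertical component of launch velocity: v_y = 80.7 sin 37.3° = 48.90 m/s.
At the highest point the vertical velocity is zero, so v_y² = 2 g h_max.
h_max = (48.90)² / (2 × 9.81) = 2391 / 19.62 = 122 m.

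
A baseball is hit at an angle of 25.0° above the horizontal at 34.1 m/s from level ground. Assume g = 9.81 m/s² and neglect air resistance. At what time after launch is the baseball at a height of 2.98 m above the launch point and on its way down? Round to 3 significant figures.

v_y0 = 34.1 sin 25.0° = 14.41 m/s.
Set y = v_y0 t − ½ g t² = 2.98: 4.905 t² − 14.41 t + 2.98 = 0.
t = [14.41 ± √(207.6 − 58.47)] / 9.81 = (14.41 ± 12.21) / 9.81, giving t = 0.224 s or t = 2.71 s.
On the way down corresponds to the larger root: t = 2.71 s.

2.71 s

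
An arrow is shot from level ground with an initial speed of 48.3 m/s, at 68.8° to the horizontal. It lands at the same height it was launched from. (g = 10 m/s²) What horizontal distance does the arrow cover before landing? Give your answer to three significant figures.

Components: v_x = 48.3 cos 68.8° = 17.47 m/s, v_y = 48.3 sin 68.8° = 45.03 m/s.
Time of flight (same landing height): t = 2 v_y / g = 2 × 45.03 / 10 = 9.006 s.
Range: R = v_x · t = 17.47 × 9.006 = 157 m.

157 m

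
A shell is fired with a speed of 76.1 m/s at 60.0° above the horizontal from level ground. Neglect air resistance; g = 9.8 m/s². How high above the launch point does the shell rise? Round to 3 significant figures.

Vertical component of launch velocity: v_y = 76.1 sin 60.0° = 65.90 m/s.
At the highest point the vertical velocity is zero, so v_y² = 2 g h_max.
h_max = (65.90)² / (2 × 9.8) = 4343 / 19.60 = 222 m.

222 m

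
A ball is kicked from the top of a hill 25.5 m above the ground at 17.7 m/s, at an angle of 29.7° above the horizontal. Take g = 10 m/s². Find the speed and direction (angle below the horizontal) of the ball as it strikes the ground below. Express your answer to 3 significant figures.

v_x = 17.7 cos 29.7° = 15.37 m/s (constant).
|v_y| at impact = √((8.770)² + 2×10×25.5) = 24.23 m/s.
Speed = √(15.37² + 24.23²) = 28.7 m/s; angle = arctan(24.23/15.37) = 57.6° below horizontal.

28.7 m/s at 57.6° below the horizontal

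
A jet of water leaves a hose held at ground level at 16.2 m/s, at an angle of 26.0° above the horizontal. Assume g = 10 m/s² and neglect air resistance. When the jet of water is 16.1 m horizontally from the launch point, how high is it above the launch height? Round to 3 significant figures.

1.74 m

v_x = 16.2 cos 26.0° = 14.56 m/s, v_y0 = 16.2 sin 26.0° = 7.102 m/s.
Time to reach x = 16.1 m: t = x / v_x = 16.1 / 14.56 = 1.106 s.
y = v_y0 t − ½ g t² = 7.102×1.106 − 5.000×1.106² = 1.74 m.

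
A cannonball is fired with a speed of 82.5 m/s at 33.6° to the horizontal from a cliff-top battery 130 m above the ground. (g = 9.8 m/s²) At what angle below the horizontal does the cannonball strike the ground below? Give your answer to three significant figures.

v_x = 82.5 cos 33.6° = 68.72 m/s.
At impact |v_y| = √(v_y0² + 2 g h) = √(45.65² + 2×9.8×130) = 68.06 m/s.
Angle below horizontal = arctan(|v_y| / v_x) = arctan(68.06 / 68.72) = 44.7°.

44.7°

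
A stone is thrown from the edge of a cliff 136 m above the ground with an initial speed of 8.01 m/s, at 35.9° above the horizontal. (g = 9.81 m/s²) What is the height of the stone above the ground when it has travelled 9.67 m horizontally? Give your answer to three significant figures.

132 m

v_x = 8.01 cos 35.9° = 6.488 m/s, v_y0 = 8.01 sin 35.9° = 4.697 m/s.
Time to reach x = 9.67 m: t = x / v_x = 9.67 / 6.488 = 1.490 s.
y = 136 + v_y0 t − ½ g t² = 136 + 4.697×1.490 − 4.905×1.490² = 132 m.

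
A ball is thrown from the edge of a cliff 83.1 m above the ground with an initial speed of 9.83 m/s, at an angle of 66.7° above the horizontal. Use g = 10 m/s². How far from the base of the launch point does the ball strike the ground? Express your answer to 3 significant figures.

Components: v_x = 9.83 cos 66.7° = 3.888 m/s, v_y = 9.83 sin 66.7° = 9.028 m/s.
Vertical: 0 = 83.1 + 9.028 t − ½(10) t² ⇒ 5.000 t² − 9.028 t − 83.1 = 0.
t = [9.028 + √(81.50 + 1662)] / 10.00 = 5.078 s.
Horizontal: R = v_x · t = 3.888 × 5.078 = 19.7 m.

19.7 m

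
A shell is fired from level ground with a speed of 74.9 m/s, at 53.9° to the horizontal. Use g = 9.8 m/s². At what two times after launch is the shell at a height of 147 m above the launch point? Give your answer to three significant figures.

v_y0 = 74.9 sin 53.9° = 60.52 m/s.
Set y = v_y0 t − ½ g t² = 147: 4.900 t² − 60.52 t + 147 = 0.
t = [60.52 ± √(3663 − 2881)] / 9.8 = (60.52 ± 27.96) / 9.8, giving t = 3.32 s or t = 9.03 s.
So the shell is at 147 m at t = 3.32 s (rising) and t = 9.03 s (falling).

3.32 s and 9.03 s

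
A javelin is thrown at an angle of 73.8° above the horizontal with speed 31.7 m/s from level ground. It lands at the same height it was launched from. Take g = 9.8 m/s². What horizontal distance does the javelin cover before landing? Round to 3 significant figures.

For level ground, R = v₀² sin(2θ) / g.
sin(2 × 73.8°) = sin 147.6° = 0.5358.
R = (31.7)² × 0.5358 / 9.8 = 54.9 m.

54.9 m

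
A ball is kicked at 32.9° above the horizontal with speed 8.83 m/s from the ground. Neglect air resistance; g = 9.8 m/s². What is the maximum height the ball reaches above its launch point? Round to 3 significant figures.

Vertical component of launch velocity: v_y = 8.83 sin 32.9° = 4.796 m/s.
At the highest point the vertical velocity is zero, so v_y² = 2 g h_max.
h_max = (4.796)² / (2 × 9.8) = 23.00 / 19.60 = 1.17 m.

1.17 m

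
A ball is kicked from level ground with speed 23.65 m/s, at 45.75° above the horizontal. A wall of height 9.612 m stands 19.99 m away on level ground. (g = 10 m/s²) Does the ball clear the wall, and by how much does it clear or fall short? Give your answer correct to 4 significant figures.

v_x = 23.65 cos 45.75° = 16.503 m/s; v_y0 = 23.65 sin 45.75° = 16.941 m/s.
Time to reach the wall: t = 19.99 / 16.503 = 1.2113 s.
Height at that point: y = 16.941×1.2113 − 5.000×1.2113² = 13.184 m.
That is 13.184 − 9.612 = 3.572 m above the top of the wall, so the ball clears it.

Yes — it clears the wall by 3.572 m.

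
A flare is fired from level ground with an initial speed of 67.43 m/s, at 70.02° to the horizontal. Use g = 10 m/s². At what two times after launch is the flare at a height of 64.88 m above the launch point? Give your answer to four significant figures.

1.123 s and 11.55 s

v_y0 = 67.43 sin 70.02° = 63.372 m/s.
Set y = v_y0 t − ½ g t² = 64.88: 5.000 t² − 63.372 t + 64.88 = 0.
t = [63.372 ± √(4016.0 − 1297.6)] / 10 = (63.372 ± 52.138) / 10, giving t = 1.123 s or t = 11.55 s.
So the flare is at 64.88 m at t = 1.123 s (rising) and t = 11.55 s (falling).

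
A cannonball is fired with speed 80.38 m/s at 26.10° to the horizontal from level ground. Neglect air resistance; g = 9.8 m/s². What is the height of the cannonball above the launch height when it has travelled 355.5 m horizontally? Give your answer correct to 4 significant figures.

55.31 m

v_x = 80.38 cos 26.10° = 72.183 m/s, v_y0 = 80.38 sin 26.10° = 35.362 m/s.
Time to reach x = 355.5 m: t = x / v_x = 355.5 / 72.183 = 4.9250 s.
y = v_y0 t − ½ g t² = 35.362×4.9250 − 4.900×4.9250² = 55.31 m.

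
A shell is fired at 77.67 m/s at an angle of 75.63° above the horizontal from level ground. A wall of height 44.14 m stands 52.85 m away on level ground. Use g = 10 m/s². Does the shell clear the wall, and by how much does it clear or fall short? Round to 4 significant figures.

Yes — it clears the wall by 124.6 m.

v_x = 77.67 cos 75.63° = 19.276 m/s; v_y0 = 77.67 sin 75.63° = 75.240 m/s.
Time to reach the wall: t = 52.85 / 19.276 = 2.7418 s.
Height at that point: y = 75.240×2.7418 − 5.000×2.7418² = 168.71 m.
That is 168.71 − 44.14 = 124.6 m above the top of the wall, so the shell clears it.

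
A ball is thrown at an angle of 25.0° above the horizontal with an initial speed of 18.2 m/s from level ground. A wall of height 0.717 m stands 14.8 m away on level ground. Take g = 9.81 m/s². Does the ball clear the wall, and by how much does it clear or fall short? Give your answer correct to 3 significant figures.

v_x = 18.2 cos 25.0° = 16.49 m/s; v_y0 = 18.2 sin 25.0° = 7.692 m/s.
Time to reach the wall: t = 14.8 / 16.49 = 0.8975 s.
Height at that point: y = 7.692×0.8975 − 4.905×0.8975² = 2.953 m.
That is 2.953 − 0.717 = 2.24 m above the top of the wall, so the ball clears it.

Yes — it clears the wall by 2.24 m.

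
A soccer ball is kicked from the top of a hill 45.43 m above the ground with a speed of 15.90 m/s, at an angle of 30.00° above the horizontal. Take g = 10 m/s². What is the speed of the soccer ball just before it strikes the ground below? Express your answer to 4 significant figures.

34.08 m/s

v_x = 15.90 cos 30.00° = 13.770 m/s is unchanged throughout.
For the vertical component, v_y² = v_y0² + 2 g h = (7.9500)² + 2×10×45.43 = 971.80, so |v_y| = 31.174 m/s.
Impact speed = √(v_x² + v_y²) = √(189.61 + 971.80) = 34.08 m/s.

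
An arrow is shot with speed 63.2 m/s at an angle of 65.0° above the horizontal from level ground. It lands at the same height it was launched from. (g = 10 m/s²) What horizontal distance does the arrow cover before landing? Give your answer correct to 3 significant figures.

306 m

Components: v_x = 63.2 cos 65.0° = 26.71 m/s, v_y = 63.2 sin 65.0° = 57.28 m/s.
Time of flight (same landing height): t = 2 v_y / g = 2 × 57.28 / 10 = 11.46 s.
Range: R = v_x · t = 26.71 × 11.46 = 306 m.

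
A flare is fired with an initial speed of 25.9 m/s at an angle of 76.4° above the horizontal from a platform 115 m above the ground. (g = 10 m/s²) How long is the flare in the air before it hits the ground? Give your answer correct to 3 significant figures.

7.93 s

Vertical component: v_y = 25.9 sin 76.4° = 25.17 m/s.
Taking up as positive with launch at y = 115 m, landing at y = 0: 0 = 115 + 25.17 t − ½(10) t².
Solving 5.000 t² − 25.17 t − 115 = 0 gives t = [25.17 + √(25.17² + 4·5.000·115)] / 10.00 = 7.93 s.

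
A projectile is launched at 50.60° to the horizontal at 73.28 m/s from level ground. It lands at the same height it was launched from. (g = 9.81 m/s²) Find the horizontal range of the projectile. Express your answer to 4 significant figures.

537.0 m

For level ground, R = v₀² sin(2θ) / g.
sin(2 × 50.60°) = sin 101.20° = 0.9810.
R = (73.28)² × 0.9810 / 9.81 = 537.0 m.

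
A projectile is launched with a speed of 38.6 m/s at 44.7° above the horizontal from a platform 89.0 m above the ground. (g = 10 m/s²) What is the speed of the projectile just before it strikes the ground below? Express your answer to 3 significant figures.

v_x = 38.6 cos 44.7° = 27.44 m/s is unchanged throughout.
For the vertical component, v_y² = v_y0² + 2 g h = (27.15)² + 2×10×89.0 = 2517, so |v_y| = 50.17 m/s.
Impact speed = √(v_x² + v_y²) = √(753.0 + 2517) = 57.2 m/s.

57.2 m/s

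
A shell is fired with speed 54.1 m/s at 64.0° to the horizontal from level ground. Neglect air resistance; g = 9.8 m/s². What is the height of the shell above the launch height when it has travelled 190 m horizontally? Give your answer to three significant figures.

75.1 m

v_x = 54.1 cos 64.0° = 23.72 m/s, v_y0 = 54.1 sin 64.0° = 48.62 m/s.
Time to reach x = 190 m: t = x / v_x = 190 / 23.72 = 8.010 s.
y = v_y0 t − ½ g t² = 48.62×8.010 − 4.900×8.010² = 75.1 m.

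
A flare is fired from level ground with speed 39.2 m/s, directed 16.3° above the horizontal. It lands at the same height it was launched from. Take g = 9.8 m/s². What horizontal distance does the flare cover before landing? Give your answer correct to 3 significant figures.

84.5 m

For level ground, R = v₀² sin(2θ) / g.
sin(2 × 16.3°) = sin 32.60° = 0.5388.
R = (39.2)² × 0.5388 / 9.8 = 84.5 m.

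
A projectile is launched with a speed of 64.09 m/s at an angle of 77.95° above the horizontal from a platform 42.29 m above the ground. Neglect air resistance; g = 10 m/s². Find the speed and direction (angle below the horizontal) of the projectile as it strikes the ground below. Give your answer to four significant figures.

70.38 m/s at 79.04° below the horizontal

v_x = 64.09 cos 77.95° = 13.380 m/s (constant).
|v_y| at impact = √((62.678)² + 2×10×42.29) = 69.097 m/s.
Speed = √(13.380² + 69.097²) = 70.38 m/s; angle = arctan(69.097/13.380) = 79.04° below horizontal.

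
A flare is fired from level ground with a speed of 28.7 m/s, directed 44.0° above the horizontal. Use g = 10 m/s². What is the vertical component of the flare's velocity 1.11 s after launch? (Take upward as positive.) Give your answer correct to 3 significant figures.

Initial vertical component: v_y0 = 28.7 sin 44.0° = 19.94 m/s.
v_y(t) = v_y0 − g t = 19.94 − 10 × 1.11 = 8.84 m/s.

8.84 m/s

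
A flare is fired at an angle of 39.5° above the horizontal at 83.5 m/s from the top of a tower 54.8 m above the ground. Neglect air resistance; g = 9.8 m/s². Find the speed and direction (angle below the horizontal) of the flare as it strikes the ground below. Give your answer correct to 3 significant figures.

v_x = 83.5 cos 39.5° = 64.43 m/s (constant).
|v_y| at impact = √((53.11)² + 2×9.8×54.8) = 62.41 m/s.
Speed = √(64.43² + 62.41²) = 89.7 m/s; angle = arctan(62.41/64.43) = 44.1° below horizontal.

89.7 m/s at 44.1° below the horizontal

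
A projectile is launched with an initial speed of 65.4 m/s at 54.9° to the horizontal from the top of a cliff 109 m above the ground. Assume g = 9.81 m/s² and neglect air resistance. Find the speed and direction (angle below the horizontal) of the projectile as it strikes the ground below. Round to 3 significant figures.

v_x = 65.4 cos 54.9° = 37.61 m/s (constant).
|v_y| at impact = √((53.51)² + 2×9.81×109) = 70.72 m/s.
Speed = √(37.61² + 70.72²) = 80.1 m/s; angle = arctan(70.72/37.61) = 62.0° below horizontal.

80.1 m/s at 62.0° below the horizontal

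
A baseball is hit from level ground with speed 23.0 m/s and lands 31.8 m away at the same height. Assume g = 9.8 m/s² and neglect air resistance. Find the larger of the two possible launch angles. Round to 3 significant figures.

72.0°

Level-ground range: R = v₀² sin(2θ)/g ⇒ sin 2θ = R g / v₀² = 31.8×9.8/23.0² = 0.5891.
2θ = arcsin(0.5891) = 36.09° or 180° − 36.09° = 143.91°.
So θ = 18.0° or θ = 72.0°.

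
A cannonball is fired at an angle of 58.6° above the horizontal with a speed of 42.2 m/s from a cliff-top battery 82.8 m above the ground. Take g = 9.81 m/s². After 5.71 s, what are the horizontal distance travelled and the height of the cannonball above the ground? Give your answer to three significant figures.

v_x = 42.2 cos 58.6° = 21.99 m/s; v_y0 = 42.2 sin 58.6° = 36.02 m/s.
x = v_x t = 21.99 × 5.71 = 126 m.
y = 82.8 + v_y0 t − ½ g t² = 129 m.

x = 126 m, y = 129 m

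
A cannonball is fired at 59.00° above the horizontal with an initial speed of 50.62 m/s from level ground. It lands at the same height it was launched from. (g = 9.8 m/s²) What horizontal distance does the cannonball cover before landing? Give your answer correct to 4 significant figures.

230.9 m

Components: v_x = 50.62 cos 59.00° = 26.071 m/s, v_y = 50.62 sin 59.00° = 43.390 m/s.
Time of flight (same landing height): t = 2 v_y / g = 2 × 43.390 / 9.8 = 8.8551 s.
Range: R = v_x · t = 26.071 × 8.8551 = 230.9 m.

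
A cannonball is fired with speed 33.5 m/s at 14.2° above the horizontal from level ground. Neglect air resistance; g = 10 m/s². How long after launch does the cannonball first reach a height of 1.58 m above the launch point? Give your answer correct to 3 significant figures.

v_y0 = 33.5 sin 14.2° = 8.218 m/s.
Set y = v_y0 t − ½ g t² = 1.58: 5.000 t² − 8.218 t + 1.58 = 0.
t = [8.218 ± √(67.54 − 31.60)] / 10 = (8.218 ± 5.995) / 10, giving t = 0.222 s or t = 1.42 s.
The cannonball is on the way up at the first time, so t = 0.222 s.

0.222 s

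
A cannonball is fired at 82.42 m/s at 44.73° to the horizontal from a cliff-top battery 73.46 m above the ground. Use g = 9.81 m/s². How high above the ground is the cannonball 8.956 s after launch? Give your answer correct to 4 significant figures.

v_y0 = 82.42 sin 44.73° = 58.004 m/s.
y(t) = 73.46 + v_y0 t − ½ g t² = 73.46 + 58.004×8.956 − ½×9.81×8.956² = 199.5 m.

199.5 m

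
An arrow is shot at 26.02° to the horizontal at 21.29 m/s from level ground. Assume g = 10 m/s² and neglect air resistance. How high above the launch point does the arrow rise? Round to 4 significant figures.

4.361 m

Vertical component of launch velocity: v_y = 21.29 sin 26.02° = 9.3396 m/s.
At the highest point the vertical velocity is zero, so v_y² = 2 g h_max.
h_max = (9.3396)² / (2 × 10) = 87.228 / 20.00 = 4.361 m.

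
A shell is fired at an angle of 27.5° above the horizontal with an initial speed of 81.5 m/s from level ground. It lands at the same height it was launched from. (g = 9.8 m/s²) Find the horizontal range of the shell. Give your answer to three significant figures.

555 m

Components: v_x = 81.5 cos 27.5° = 72.29 m/s, v_y = 81.5 sin 27.5° = 37.63 m/s.
Time of flight (same landing height): t = 2 v_y / g = 2 × 37.63 / 9.8 = 7.680 s.
Range: R = v_x · t = 72.29 × 7.680 = 555 m.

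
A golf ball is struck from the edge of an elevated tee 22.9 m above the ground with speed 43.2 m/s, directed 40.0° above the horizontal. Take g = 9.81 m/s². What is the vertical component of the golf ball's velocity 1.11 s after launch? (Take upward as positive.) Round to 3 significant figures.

16.9 m/s

Initial vertical component: v_y0 = 43.2 sin 40.0° = 27.77 m/s.
v_y(t) = v_y0 − g t = 27.77 − 9.81 × 1.11 = 16.9 m/s.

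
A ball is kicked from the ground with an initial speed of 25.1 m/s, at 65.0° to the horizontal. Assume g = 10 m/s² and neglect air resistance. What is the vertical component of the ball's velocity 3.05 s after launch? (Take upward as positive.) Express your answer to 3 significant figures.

-7.75 m/s

Initial vertical component: v_y0 = 25.1 sin 65.0° = 22.75 m/s.
v_y(t) = v_y0 − g t = 22.75 − 10 × 3.05 = -7.75 m/s.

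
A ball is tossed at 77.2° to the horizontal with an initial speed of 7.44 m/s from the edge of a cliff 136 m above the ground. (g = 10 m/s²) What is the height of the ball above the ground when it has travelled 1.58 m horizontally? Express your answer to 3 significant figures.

138 m

v_x = 7.44 cos 77.2° = 1.648 m/s, v_y0 = 7.44 sin 77.2° = 7.255 m/s.
Time to reach x = 1.58 m: t = x / v_x = 1.58 / 1.648 = 0.9587 s.
y = 136 + v_y0 t − ½ g t² = 136 + 7.255×0.9587 − 5.000×0.9587² = 138 m.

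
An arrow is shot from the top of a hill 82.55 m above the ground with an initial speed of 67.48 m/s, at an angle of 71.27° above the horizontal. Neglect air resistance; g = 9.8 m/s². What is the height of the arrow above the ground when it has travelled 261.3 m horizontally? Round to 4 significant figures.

140.6 m

v_x = 67.48 cos 71.27° = 21.668 m/s, v_y0 = 67.48 sin 71.27° = 63.906 m/s.
Time to reach x = 261.3 m: t = x / v_x = 261.3 / 21.668 = 12.059 s.
y = 82.55 + v_y0 t − ½ g t² = 82.55 + 63.906×12.059 − 4.900×12.059² = 140.6 m.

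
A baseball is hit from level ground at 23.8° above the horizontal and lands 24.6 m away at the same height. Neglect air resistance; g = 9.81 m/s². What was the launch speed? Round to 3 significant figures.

On level ground, R = v₀² sin(2θ) / g, so v₀ = √(R g / sin 2θ).
sin(2 × 23.8°) = 0.7385.
v₀ = √(24.6 × 9.81 / 0.7385) = √326.8 = 18.1 m/s.

18.1 m/s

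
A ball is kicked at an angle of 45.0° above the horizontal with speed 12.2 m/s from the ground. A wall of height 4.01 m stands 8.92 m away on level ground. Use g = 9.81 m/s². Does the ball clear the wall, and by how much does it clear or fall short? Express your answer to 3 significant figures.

No — it falls 0.334 m short of clearing the wall.

v_x = 12.2 cos 45.0° = 8.627 m/s; v_y0 = 12.2 sin 45.0° = 8.627 m/s.
Time to reach the wall: t = 8.92 / 8.627 = 1.034 s.
Height at that point: y = 8.627×1.034 − 4.905×1.034² = 3.676 m.
That is 4.01 − 3.676 = 0.334 m below the top of the wall, so the ball does not clear it.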